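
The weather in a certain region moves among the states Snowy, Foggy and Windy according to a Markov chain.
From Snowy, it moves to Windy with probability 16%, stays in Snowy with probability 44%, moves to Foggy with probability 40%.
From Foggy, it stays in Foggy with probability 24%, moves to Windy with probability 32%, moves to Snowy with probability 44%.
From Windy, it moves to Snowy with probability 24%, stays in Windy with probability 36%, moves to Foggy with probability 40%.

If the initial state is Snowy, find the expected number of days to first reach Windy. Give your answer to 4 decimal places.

Let t(s) be the expected number of days to first reach Windy from state s, with t(Windy) = 0. Conditioning on the first day:
t(Snowy) = 1 + 0.44·t(Snowy) + 0.4·t(Foggy)
t(Foggy) = 1 + 0.44·t(Snowy) + 0.24·t(Foggy)
Solving: t(Snowy) = 4.6474, t(Foggy) = 4.0064.
Expected days from Snowy to Windy: 4.6474.

4.6474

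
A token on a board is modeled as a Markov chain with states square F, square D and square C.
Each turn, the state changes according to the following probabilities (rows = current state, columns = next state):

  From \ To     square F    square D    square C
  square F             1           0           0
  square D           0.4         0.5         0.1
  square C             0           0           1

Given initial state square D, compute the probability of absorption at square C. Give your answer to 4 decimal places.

0.2000

Let h(s) be the probability of absorption at square C starting from transient state s. Then h(square C) = 1 and h(square F) = 0. By first-step analysis:
h(square D) = 0.4·0 + 0.5·h(square D) + 0.1·1
Solving: h(square D) = 0.2000.
Starting from square D, the probability is 0.2000.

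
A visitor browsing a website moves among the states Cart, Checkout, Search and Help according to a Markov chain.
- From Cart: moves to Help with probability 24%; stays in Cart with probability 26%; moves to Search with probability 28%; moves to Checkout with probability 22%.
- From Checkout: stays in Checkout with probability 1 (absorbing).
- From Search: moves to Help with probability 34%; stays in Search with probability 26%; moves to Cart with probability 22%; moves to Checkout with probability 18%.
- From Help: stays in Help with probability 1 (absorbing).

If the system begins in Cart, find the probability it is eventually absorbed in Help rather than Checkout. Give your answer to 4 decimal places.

0.5613

Let h(s) be the probability of absorption at Help starting from transient state s. Then h(Help) = 1 and h(Checkout) = 0. By first-step analysis:
h(Cart) = 0.26·h(Cart) + 0.22·0 + 0.28·h(Search) + 0.24·1
h(Search) = 0.22·h(Cart) + 0.18·0 + 0.26·h(Search) + 0.34·1
Solving: h(Cart) = 0.5613, h(Search) = 0.6263.
Starting from Cart, the probability is 0.5613.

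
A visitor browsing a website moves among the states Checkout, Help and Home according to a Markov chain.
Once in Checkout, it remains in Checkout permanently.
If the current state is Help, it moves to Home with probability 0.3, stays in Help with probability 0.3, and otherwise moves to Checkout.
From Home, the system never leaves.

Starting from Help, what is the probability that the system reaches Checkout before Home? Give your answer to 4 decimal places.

Let h(s) be the probability of absorption at Checkout starting from transient state s. Then h(Checkout) = 1 and h(Home) = 0. By first-step analysis:
h(Help) = 0.4·1 + 0.3·h(Help) + 0.3·0
Solving: h(Help) = 0.5714.
Starting from Help, the probability is 0.5714.

0.5714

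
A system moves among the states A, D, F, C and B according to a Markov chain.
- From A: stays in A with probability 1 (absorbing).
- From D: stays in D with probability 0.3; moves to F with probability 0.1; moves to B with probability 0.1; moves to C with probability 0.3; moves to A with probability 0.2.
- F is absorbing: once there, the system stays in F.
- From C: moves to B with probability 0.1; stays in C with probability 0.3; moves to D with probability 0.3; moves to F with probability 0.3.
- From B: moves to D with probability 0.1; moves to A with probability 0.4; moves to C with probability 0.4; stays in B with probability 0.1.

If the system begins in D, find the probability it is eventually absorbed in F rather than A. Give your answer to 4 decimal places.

Let h(s) be the probability of absorption at F starting from transient state s. Then h(F) = 1 and h(A) = 0. By first-step analysis:
h(D) = 0.2·0 + 0.3·h(D) + 0.1·1 + 0.3·h(C) + 0.1·h(B)
h(C) = 0.3·h(D) + 0.3·1 + 0.3·h(C) + 0.1·h(B)
h(B) = 0.4·0 + 0.1·h(D) + 0.4·h(C) + 0.1·h(B)
Solving: h(D) = 0.4903, h(C) = 0.6903, h(B) = 0.3613.
Starting from D, the probability is 0.4903.

0.4903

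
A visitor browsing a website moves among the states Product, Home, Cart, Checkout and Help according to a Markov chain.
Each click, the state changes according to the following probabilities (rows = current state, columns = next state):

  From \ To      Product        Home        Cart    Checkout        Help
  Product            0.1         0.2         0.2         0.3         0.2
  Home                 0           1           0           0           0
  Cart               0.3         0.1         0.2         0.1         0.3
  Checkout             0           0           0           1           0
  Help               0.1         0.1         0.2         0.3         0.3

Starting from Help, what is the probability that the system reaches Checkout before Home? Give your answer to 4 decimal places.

Let h(s) be the probability of absorption at Checkout starting from transient state s. Then h(Checkout) = 1 and h(Home) = 0. By first-step analysis:
h(Product) = 0.1·h(Product) + 0.2·0 + 0.2·h(Cart) + 0.3·1 + 0.2·h(Help)
h(Cart) = 0.3·h(Product) + 0.1·0 + 0.2·h(Cart) + 0.1·1 + 0.3·h(Help)
h(Help) = 0.1·h(Product) + 0.1·0 + 0.2·h(Cart) + 0.3·1 + 0.3·h(Help)
Solving: h(Product) = 0.6257, h(Cart) = 0.6203, h(Help) = 0.6952.
Starting from Help, the probability is 0.6952.

0.6952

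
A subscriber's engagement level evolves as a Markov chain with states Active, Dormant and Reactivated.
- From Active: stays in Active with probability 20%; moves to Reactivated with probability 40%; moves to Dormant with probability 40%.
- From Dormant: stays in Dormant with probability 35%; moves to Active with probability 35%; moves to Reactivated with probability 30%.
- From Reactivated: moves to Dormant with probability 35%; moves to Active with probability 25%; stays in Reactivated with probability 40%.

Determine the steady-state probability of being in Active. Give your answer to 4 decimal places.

0.2727

Let the stationary distribution be π with π = πP and π_1 + π_2 + π_3 = 1.
π_1 = 0.2·π_1 + 0.35·π_2 + 0.25·π_3
π_2 = 0.4·π_1 + 0.35·π_2 + 0.35·π_3
Solving with the normalization constraint gives π = (0.2727, 0.3636, 0.3636).
So the stationary probability of Active is 0.2727.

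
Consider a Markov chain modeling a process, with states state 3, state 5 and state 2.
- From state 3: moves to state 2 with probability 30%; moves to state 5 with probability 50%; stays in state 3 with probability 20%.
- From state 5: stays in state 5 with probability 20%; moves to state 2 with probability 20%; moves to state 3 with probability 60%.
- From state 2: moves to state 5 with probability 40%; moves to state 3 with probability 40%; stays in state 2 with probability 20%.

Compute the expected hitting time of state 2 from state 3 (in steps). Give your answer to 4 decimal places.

Let t(s) be the expected number of steps to first reach state 2 from state s, with t(state 2) = 0. Conditioning on the first step:
t(state 3) = 1 + 0.2·t(state 3) + 0.5·t(state 5)
t(state 5) = 1 + 0.6·t(state 3) + 0.2·t(state 5)
Solving: t(state 3) = 3.8235, t(state 5) = 4.1176.
Expected steps from state 3 to state 2: 3.8235.

3.8235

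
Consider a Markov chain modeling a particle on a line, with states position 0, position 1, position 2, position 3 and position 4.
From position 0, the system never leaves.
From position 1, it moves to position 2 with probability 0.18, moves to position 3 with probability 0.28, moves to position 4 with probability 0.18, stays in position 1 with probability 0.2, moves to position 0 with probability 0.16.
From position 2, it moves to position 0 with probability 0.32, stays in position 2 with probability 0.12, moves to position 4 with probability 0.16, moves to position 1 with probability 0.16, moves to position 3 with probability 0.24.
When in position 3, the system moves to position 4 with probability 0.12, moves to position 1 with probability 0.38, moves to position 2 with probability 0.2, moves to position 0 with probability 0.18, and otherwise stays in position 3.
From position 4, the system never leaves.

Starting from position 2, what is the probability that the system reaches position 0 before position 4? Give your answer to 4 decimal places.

0.6204

Let h(s) be the probability of absorption at position 0 starting from transient state s. Then h(position 0) = 1 and h(position 4) = 0. By first-step analysis:
h(position 1) = 0.16·1 + 0.2·h(position 1) + 0.18·h(position 2) + 0.28·h(position 3) + 0.18·0
h(position 2) = 0.32·1 + 0.16·h(position 1) + 0.12·h(position 2) + 0.24·h(position 3) + 0.16·0
h(position 3) = 0.18·1 + 0.38·h(position 1) + 0.2·h(position 2) + 0.12·h(position 3) + 0.12·0
Solving: h(position 1) = 0.5425, h(position 2) = 0.6204, h(position 3) = 0.5798.
Starting from position 2, the probability is 0.6204.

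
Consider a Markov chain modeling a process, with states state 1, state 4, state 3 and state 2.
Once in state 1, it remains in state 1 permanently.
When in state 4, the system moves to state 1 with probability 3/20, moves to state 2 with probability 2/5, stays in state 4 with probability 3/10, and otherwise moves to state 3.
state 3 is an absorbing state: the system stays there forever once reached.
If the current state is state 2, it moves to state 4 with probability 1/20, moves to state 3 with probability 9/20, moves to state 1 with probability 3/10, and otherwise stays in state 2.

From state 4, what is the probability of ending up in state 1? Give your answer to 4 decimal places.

0.4444

Let h(s) be the probability of absorption at state 1 starting from transient state s. Then h(state 1) = 1 and h(state 3) = 0. By first-step analysis:
h(state 4) = 0.15·1 + 0.3·h(state 4) + 0.15·0 + 0.4·h(state 2)
h(state 2) = 0.3·1 + 0.05·h(state 4) + 0.45·0 + 0.2·h(state 2)
Solving: h(state 4) = 0.4444, h(state 2) = 0.4028.
Starting from state 4, the probability is 0.4444.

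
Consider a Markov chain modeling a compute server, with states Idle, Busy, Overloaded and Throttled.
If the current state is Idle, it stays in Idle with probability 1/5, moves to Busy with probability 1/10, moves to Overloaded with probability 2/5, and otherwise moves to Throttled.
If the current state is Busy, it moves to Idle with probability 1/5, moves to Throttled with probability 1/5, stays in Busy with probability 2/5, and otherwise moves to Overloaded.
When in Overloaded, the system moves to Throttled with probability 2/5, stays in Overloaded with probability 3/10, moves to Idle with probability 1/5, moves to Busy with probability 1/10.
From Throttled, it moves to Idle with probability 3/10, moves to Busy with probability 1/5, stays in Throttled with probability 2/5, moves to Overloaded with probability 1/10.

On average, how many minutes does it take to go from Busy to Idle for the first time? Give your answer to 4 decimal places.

Let t(s) be the expected number of minutes to first reach Idle from state s, with t(Idle) = 0. Conditioning on the first minute:
t(Busy) = 1 + 0.4·t(Busy) + 0.2·t(Overloaded) + 0.2·t(Throttled)
t(Overloaded) = 1 + 0.1·t(Busy) + 0.3·t(Overloaded) + 0.4·t(Throttled)
t(Throttled) = 1 + 0.2·t(Busy) + 0.1·t(Overloaded) + 0.4·t(Throttled)
Solving: t(Busy) = 4.3529, t(Overloaded) = 4.2353, t(Throttled) = 3.8235.
Expected minutes from Busy to Idle: 4.3529.

4.3529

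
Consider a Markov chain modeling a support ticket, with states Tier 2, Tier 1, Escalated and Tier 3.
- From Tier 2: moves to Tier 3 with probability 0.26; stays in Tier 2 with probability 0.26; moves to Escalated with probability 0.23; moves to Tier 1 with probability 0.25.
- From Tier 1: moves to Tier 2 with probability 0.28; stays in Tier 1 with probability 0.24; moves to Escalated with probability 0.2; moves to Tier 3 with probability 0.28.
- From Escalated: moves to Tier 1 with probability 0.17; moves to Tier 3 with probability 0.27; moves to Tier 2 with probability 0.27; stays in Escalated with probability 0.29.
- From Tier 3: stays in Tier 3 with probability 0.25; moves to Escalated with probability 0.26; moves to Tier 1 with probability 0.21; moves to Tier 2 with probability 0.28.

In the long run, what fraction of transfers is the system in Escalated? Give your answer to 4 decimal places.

0.2462

Let the stationary distribution be π with π = πP and π_1 + π_2 + π_3 + π_4 = 1.
π_1 = 0.26·π_1 + 0.28·π_2 + 0.27·π_3 + 0.28·π_4
π_2 = 0.25·π_1 + 0.24·π_2 + 0.17·π_3 + 0.21·π_4
π_3 = 0.23·π_1 + 0.2·π_2 + 0.29·π_3 + 0.26·π_4
Solving with the normalization constraint gives π = (0.2721, 0.2176, 0.2462, 0.2642).
So the stationary probability of Escalated is 0.2462.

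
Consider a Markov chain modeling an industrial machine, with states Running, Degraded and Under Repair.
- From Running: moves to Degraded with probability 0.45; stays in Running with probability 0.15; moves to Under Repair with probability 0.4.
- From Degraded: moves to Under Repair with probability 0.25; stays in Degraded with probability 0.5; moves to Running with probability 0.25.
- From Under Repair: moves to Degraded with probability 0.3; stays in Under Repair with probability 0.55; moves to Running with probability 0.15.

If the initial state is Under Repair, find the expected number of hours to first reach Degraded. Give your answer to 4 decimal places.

3.1008

Let t(s) be the expected number of hours to first reach Degraded from state s, with t(Degraded) = 0. Conditioning on the first hour:
t(Running) = 1 + 0.15·t(Running) + 0.4·t(Under Repair)
t(Under Repair) = 1 + 0.15·t(Running) + 0.55·t(Under Repair)
Solving: t(Running) = 2.6357, t(Under Repair) = 3.1008.
Expected hours from Under Repair to Degraded: 3.1008.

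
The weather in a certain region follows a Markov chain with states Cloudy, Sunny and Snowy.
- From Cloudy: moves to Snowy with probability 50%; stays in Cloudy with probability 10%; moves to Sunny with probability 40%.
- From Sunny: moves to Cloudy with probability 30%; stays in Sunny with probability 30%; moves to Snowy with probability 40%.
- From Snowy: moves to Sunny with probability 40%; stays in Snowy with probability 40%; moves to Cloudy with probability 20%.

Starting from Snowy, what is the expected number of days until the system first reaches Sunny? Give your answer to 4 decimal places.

2.5000

Let t(s) be the expected number of days to first reach Sunny from state s, with t(Sunny) = 0. Conditioning on the first day:
t(Cloudy) = 1 + 0.1·t(Cloudy) + 0.5·t(Snowy)
t(Snowy) = 1 + 0.2·t(Cloudy) + 0.4·t(Snowy)
Solving: t(Cloudy) = 2.5000, t(Snowy) = 2.5000.
Expected days from Snowy to Sunny: 2.5000.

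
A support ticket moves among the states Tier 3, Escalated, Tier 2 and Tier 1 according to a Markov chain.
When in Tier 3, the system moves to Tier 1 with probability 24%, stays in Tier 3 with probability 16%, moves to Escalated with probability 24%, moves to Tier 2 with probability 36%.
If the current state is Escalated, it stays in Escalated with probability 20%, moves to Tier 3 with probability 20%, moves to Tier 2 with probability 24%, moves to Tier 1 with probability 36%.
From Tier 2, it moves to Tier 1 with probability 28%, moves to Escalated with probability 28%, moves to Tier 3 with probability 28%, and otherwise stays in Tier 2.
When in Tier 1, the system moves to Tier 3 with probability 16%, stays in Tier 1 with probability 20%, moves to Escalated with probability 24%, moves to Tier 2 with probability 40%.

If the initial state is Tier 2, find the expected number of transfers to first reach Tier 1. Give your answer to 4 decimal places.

Let t(s) be the expected number of transfers to first reach Tier 1 from state s, with t(Tier 1) = 0. Conditioning on the first transfer:
t(Tier 3) = 1 + 0.16·t(Tier 3) + 0.24·t(Escalated) + 0.36·t(Tier 2)
t(Escalated) = 1 + 0.2·t(Tier 3) + 0.2·t(Escalated) + 0.24·t(Tier 2)
t(Tier 2) = 1 + 0.28·t(Tier 3) + 0.28·t(Escalated) + 0.16·t(Tier 2)
Solving: t(Tier 3) = 3.5714, t(Escalated) = 3.1746, t(Tier 2) = 3.4392.
Expected transfers from Tier 2 to Tier 1: 3.4392.

3.4392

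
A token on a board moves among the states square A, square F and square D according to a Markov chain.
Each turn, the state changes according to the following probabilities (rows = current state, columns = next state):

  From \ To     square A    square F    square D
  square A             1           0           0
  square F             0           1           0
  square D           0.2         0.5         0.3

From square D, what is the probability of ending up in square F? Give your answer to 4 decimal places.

Let h(s) be the probability of absorption at square F starting from transient state s. Then h(square F) = 1 and h(square A) = 0. By first-step analysis:
h(square D) = 0.2·0 + 0.5·1 + 0.3·h(square D)
Solving: h(square D) = 0.7143.
Starting from square D, the probability is 0.7143.

0.7143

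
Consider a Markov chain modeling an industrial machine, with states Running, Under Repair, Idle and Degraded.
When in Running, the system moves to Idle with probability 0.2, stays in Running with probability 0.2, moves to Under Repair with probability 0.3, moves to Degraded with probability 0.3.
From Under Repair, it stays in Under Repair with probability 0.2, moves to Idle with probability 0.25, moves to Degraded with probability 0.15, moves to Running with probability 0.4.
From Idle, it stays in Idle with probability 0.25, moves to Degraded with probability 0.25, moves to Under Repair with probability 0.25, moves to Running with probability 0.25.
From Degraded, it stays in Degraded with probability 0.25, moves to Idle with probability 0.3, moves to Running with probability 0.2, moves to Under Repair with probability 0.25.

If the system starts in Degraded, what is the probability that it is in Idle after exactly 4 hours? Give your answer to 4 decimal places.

0.2488

Propagate the distribution vector 4 hours from Degraded.
After 0 hours: (0.0000, 0.0000, 0.0000, 1.0000)
After 1 hour: (0.2000, 0.2500, 0.3000, 0.2500)
After 2 hours: (0.2650, 0.2475, 0.2525, 0.2350)
After 3 hours: (0.2621, 0.2509, 0.2485, 0.2385)
After 4 hours: (0.2626, 0.2506, 0.2488, 0.2380)
P(in Idle after 4 hours) = 0.2488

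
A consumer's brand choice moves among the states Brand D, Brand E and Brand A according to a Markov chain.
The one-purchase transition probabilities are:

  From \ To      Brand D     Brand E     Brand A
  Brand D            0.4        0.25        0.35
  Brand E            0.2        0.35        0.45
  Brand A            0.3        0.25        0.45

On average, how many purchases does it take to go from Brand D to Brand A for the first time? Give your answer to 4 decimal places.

2.6471

Let t(s) be the expected number of purchases to first reach Brand A from state s, with t(Brand A) = 0. Conditioning on the first purchase:
t(Brand D) = 1 + 0.4·t(Brand D) + 0.25·t(Brand E)
t(Brand E) = 1 + 0.2·t(Brand D) + 0.35·t(Brand E)
Solving: t(Brand D) = 2.6471, t(Brand E) = 2.3529.
Expected purchases from Brand D to Brand A: 2.6471.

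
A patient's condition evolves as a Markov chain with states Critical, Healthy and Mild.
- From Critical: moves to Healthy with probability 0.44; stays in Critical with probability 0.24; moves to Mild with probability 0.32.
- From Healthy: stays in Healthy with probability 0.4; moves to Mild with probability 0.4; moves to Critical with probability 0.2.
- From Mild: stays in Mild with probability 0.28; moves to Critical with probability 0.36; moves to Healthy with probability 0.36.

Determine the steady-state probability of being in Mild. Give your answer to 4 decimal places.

Let the stationary distribution be π with π = πP and π_1 + π_2 + π_3 = 1.
π_1 = 0.24·π_1 + 0.2·π_2 + 0.36·π_3
π_2 = 0.44·π_1 + 0.4·π_2 + 0.36·π_3
Solving with the normalization constraint gives π = (0.2647, 0.3971, 0.3382).
So the stationary probability of Mild is 0.3382.

0.3382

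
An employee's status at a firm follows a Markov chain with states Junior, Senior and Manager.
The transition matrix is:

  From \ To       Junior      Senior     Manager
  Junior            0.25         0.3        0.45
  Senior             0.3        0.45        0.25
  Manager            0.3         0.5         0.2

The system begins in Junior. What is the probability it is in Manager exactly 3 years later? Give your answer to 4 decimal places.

0.2936

Propagate the distribution vector 3 years from Junior.
After 0 years: (1.0000, 0.0000, 0.0000)
After 1 year: (0.2500, 0.3000, 0.4500)
After 2 years: (0.2875, 0.4350, 0.2775)
After 3 years: (0.2856, 0.4208, 0.2936)
P(in Manager after 3 years) = 0.2936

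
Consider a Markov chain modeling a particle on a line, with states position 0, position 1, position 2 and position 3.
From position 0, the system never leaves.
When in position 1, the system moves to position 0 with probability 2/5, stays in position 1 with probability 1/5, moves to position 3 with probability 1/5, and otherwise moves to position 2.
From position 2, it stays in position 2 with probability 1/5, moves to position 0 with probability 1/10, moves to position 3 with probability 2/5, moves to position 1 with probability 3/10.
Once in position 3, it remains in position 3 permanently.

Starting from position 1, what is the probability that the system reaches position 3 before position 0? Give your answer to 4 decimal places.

0.4138

Let h(s) be the probability of absorption at position 3 starting from transient state s. Then h(position 3) = 1 and h(position 0) = 0. By first-step analysis:
h(position 1) = 0.4·0 + 0.2·h(position 1) + 0.2·h(position 2) + 0.2·1
h(position 2) = 0.1·0 + 0.3·h(position 1) + 0.2·h(position 2) + 0.4·1
Solving: h(position 1) = 0.4138, h(position 2) = 0.6552.
Starting from position 1, the probability is 0.4138.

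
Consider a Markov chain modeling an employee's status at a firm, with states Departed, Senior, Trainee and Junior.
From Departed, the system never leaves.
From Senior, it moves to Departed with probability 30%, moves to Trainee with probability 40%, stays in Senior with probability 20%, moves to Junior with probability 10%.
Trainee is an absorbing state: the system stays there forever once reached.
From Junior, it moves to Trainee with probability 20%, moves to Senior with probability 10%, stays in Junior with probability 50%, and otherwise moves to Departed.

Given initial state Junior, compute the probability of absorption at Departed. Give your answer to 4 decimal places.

Let h(s) be the probability of absorption at Departed starting from transient state s. Then h(Departed) = 1 and h(Trainee) = 0. By first-step analysis:
h(Senior) = 0.3·1 + 0.2·h(Senior) + 0.4·0 + 0.1·h(Junior)
h(Junior) = 0.2·1 + 0.1·h(Senior) + 0.2·0 + 0.5·h(Junior)
Solving: h(Senior) = 0.4359, h(Junior) = 0.4872.
Starting from Junior, the probability is 0.4872.

0.4872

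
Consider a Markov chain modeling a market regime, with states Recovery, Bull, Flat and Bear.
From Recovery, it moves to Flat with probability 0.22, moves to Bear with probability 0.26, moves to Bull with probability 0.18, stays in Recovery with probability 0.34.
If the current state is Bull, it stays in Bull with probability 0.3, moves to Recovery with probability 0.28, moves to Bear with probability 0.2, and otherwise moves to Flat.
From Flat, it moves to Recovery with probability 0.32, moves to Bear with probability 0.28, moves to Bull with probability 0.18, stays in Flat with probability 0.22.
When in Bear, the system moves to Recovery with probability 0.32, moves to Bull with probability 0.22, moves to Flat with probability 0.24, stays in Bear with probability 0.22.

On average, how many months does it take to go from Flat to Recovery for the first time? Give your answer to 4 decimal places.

Let t(s) be the expected number of months to first reach Recovery from state s, with t(Recovery) = 0. Conditioning on the first month:
t(Bull) = 1 + 0.3·t(Bull) + 0.22·t(Flat) + 0.2·t(Bear)
t(Flat) = 1 + 0.18·t(Bull) + 0.22·t(Flat) + 0.28·t(Bear)
t(Bear) = 1 + 0.22·t(Bull) + 0.24·t(Flat) + 0.22·t(Bear)
Solving: t(Bull) = 3.3571, t(Flat) = 3.2116, t(Bear) = 3.2171.
Expected months from Flat to Recovery: 3.2116.

3.2116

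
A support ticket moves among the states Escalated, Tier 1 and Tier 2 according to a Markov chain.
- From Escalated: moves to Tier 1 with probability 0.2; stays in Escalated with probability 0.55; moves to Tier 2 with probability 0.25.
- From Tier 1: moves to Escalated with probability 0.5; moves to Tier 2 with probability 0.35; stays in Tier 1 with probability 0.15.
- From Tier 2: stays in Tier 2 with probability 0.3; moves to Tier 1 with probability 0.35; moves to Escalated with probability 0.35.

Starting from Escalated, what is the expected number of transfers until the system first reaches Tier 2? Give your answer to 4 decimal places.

Let t(s) be the expected number of transfers to first reach Tier 2 from state s, with t(Tier 2) = 0. Conditioning on the first transfer:
t(Escalated) = 1 + 0.55·t(Escalated) + 0.2·t(Tier 1)
t(Tier 1) = 1 + 0.5·t(Escalated) + 0.15·t(Tier 1)
Solving: t(Escalated) = 3.7168, t(Tier 1) = 3.3628.
Expected transfers from Escalated to Tier 2: 3.7168.

3.7168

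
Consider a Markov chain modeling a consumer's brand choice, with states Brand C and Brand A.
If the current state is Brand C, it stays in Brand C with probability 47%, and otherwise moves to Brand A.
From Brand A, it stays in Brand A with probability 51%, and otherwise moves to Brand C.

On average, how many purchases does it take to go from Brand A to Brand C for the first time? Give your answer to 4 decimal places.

Let t(s) be the expected number of purchases to first reach Brand C from state s, with t(Brand C) = 0. Conditioning on the first purchase:
t(Brand A) = 1 + 0.51·t(Brand A)
Solving: t(Brand A) = 2.0408.
Expected purchases from Brand A to Brand C: 2.0408.

2.0408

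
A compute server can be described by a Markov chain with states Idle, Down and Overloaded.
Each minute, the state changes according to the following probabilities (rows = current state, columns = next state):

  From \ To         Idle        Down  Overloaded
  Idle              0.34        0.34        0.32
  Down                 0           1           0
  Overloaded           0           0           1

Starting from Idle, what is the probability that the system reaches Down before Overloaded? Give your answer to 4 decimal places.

Let h(s) be the probability of absorption at Down starting from transient state s. Then h(Down) = 1 and h(Overloaded) = 0. By first-step analysis:
h(Idle) = 0.34·h(Idle) + 0.34·1 + 0.32·0
Solving: h(Idle) = 0.5152.
Starting from Idle, the probability is 0.5152.

0.5152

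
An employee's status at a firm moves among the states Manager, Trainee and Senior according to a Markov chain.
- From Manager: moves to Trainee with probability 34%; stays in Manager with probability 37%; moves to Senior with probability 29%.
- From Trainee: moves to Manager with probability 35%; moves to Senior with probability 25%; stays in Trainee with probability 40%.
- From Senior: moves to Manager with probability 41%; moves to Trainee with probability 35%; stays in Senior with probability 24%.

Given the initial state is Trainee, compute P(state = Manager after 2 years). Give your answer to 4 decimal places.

0.3720

Sum over the intermediate state after 1 year:
P = P(Trainee→Manager)·P(Manager→Manager) + P(Trainee→Trainee)·P(Trainee→Manager) + P(Trainee→Senior)·P(Senior→Manager)
  = 0.35×0.37 + 0.4×0.35 + 0.25×0.41
  = 0.1295 + 0.1400 + 0.1025 = 0.3720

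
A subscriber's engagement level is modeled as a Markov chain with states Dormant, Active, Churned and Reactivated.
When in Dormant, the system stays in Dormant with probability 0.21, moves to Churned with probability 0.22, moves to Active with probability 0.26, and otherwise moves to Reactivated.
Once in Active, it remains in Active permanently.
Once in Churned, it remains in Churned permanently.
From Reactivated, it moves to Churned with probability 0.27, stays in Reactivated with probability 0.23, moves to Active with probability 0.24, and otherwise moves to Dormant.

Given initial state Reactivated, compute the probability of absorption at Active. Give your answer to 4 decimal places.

0.4874

Let h(s) be the probability of absorption at Active starting from transient state s. Then h(Active) = 1 and h(Churned) = 0. By first-step analysis:
h(Dormant) = 0.21·h(Dormant) + 0.26·1 + 0.22·0 + 0.31·h(Reactivated)
h(Reactivated) = 0.26·h(Dormant) + 0.24·1 + 0.27·0 + 0.23·h(Reactivated)
Solving: h(Dormant) = 0.5204, h(Reactivated) = 0.4874.
Starting from Reactivated, the probability is 0.4874.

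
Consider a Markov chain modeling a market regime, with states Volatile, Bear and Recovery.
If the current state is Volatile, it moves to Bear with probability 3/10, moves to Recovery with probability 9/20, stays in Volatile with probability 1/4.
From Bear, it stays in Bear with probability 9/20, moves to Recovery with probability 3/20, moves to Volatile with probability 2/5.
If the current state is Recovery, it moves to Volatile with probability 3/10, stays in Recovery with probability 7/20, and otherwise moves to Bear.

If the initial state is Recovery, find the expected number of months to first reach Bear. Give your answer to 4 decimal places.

2.9787

Let t(s) be the expected number of months to first reach Bear from state s, with t(Bear) = 0. Conditioning on the first month:
t(Volatile) = 1 + 0.25·t(Volatile) + 0.45·t(Recovery)
t(Recovery) = 1 + 0.3·t(Volatile) + 0.35·t(Recovery)
Solving: t(Volatile) = 3.1206, t(Recovery) = 2.9787.
Expected months from Recovery to Bear: 2.9787.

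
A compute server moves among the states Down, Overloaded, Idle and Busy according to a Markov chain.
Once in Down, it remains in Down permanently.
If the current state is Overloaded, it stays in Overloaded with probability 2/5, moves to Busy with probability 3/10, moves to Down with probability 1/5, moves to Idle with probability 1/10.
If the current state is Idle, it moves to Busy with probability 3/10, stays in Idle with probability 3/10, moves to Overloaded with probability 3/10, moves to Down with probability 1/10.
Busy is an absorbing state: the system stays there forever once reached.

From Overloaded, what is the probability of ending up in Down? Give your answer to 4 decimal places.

Let h(s) be the probability of absorption at Down starting from transient state s. Then h(Down) = 1 and h(Busy) = 0. By first-step analysis:
h(Overloaded) = 0.2·1 + 0.4·h(Overloaded) + 0.1·h(Idle) + 0.3·0
h(Idle) = 0.1·1 + 0.3·h(Overloaded) + 0.3·h(Idle) + 0.3·0
Solving: h(Overloaded) = 0.3846, h(Idle) = 0.3077.
Starting from Overloaded, the probability is 0.3846.

0.3846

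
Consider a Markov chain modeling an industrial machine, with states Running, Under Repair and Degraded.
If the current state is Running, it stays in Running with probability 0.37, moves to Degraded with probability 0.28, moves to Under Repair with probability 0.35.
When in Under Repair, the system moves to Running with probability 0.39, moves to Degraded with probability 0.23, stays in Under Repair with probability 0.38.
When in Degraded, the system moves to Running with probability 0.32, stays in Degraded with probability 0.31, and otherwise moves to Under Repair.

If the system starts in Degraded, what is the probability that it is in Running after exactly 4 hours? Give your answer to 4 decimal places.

Propagate the distribution vector 4 hours from Degraded.
After 0 hours: (0.0000, 0.0000, 1.0000)
After 1 hour: (0.3200, 0.3700, 0.3100)
After 2 hours: (0.3619, 0.3673, 0.2708)
After 3 hours: (0.3638, 0.3664, 0.2698)
After 4 hours: (0.3638, 0.3664, 0.2698)
P(in Running after 4 hours) = 0.3638

0.3638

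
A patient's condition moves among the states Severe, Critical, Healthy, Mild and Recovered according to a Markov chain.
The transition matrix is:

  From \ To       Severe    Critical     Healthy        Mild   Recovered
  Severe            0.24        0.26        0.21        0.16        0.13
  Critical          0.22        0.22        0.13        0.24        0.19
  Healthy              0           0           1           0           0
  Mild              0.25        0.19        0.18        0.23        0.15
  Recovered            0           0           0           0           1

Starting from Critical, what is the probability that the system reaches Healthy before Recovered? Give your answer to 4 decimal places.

0.4879

Let h(s) be the probability of absorption at Healthy starting from transient state s. Then h(Healthy) = 1 and h(Recovered) = 0. By first-step analysis:
h(Severe) = 0.24·h(Severe) + 0.26·h(Critical) + 0.21·1 + 0.16·h(Mild) + 0.13·0
h(Critical) = 0.22·h(Severe) + 0.22·h(Critical) + 0.13·1 + 0.24·h(Mild) + 0.19·0
h(Mild) = 0.25·h(Severe) + 0.19·h(Critical) + 0.18·1 + 0.23·h(Mild) + 0.15·0
Solving: h(Severe) = 0.5558, h(Critical) = 0.4879, h(Mild) = 0.5346.
Starting from Critical, the probability is 0.4879.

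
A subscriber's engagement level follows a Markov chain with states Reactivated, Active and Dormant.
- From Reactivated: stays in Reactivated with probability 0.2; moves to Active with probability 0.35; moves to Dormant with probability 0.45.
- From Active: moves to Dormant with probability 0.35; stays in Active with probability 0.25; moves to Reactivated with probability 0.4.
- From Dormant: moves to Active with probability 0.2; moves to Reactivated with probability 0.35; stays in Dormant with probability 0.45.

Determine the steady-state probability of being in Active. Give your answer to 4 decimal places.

0.2604

Let the stationary distribution be π with π = πP and π_1 + π_2 + π_3 = 1.
π_1 = 0.2·π_1 + 0.4·π_2 + 0.35·π_3
π_2 = 0.35·π_1 + 0.25·π_2 + 0.2·π_3
Solving with the normalization constraint gives π = (0.3157, 0.2604, 0.4240).
So the stationary probability of Active is 0.2604.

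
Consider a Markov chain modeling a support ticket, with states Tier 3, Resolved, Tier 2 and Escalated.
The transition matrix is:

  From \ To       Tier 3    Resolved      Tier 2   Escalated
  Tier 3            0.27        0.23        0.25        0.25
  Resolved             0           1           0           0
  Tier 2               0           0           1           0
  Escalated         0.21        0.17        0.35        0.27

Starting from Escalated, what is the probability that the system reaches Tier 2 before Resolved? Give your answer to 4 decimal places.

0.6411

Let h(s) be the probability of absorption at Tier 2 starting from transient state s. Then h(Tier 2) = 1 and h(Resolved) = 0. By first-step analysis:
h(Tier 3) = 0.27·h(Tier 3) + 0.23·0 + 0.25·1 + 0.25·h(Escalated)
h(Escalated) = 0.21·h(Tier 3) + 0.17·0 + 0.35·1 + 0.27·h(Escalated)
Solving: h(Tier 3) = 0.5620, h(Escalated) = 0.6411.
Starting from Escalated, the probability is 0.6411.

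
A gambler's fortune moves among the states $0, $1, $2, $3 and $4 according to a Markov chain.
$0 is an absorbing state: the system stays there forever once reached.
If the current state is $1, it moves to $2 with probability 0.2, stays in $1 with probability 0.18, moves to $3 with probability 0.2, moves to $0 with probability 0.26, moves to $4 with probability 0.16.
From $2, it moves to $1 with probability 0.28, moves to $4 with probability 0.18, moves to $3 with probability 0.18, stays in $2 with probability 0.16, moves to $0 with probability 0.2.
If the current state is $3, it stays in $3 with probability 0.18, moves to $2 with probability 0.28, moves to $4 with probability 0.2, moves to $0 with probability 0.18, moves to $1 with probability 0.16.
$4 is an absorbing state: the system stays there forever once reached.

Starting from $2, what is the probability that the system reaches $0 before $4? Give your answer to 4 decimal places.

0.5403

Let h(s) be the probability of absorption at $0 starting from transient state s. Then h($0) = 1 and h($4) = 0. By first-step analysis:
h($1) = 0.26·1 + 0.18·h($1) + 0.2·h($2) + 0.2·h($3) + 0.16·0
h($2) = 0.2·1 + 0.28·h($1) + 0.16·h($2) + 0.18·h($3) + 0.18·0
h($3) = 0.18·1 + 0.16·h($1) + 0.28·h($2) + 0.18·h($3) + 0.2·0
Solving: h($1) = 0.5747, h($2) = 0.5403, h($3) = 0.5161.
Starting from $2, the probability is 0.5403.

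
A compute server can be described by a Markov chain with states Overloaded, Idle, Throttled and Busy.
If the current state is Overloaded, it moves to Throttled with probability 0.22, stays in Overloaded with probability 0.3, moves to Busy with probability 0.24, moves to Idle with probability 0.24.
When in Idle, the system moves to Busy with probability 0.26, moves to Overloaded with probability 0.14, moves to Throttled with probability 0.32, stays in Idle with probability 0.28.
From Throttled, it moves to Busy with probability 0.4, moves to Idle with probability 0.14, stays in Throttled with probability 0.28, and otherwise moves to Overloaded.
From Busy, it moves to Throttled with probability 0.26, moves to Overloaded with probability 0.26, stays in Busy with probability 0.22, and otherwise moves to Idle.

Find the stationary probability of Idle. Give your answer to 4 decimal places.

Let the stationary distribution be π with π = πP and π_1 + π_2 + π_3 + π_4 = 1.
π_1 = 0.3·π_1 + 0.14·π_2 + 0.18·π_3 + 0.26·π_4
π_2 = 0.24·π_1 + 0.28·π_2 + 0.14·π_3 + 0.26·π_4
π_3 = 0.22·π_1 + 0.32·π_2 + 0.28·π_3 + 0.26·π_4
Solving with the normalization constraint gives π = (0.2198, 0.2277, 0.2703, 0.2822).
So the stationary probability of Idle is 0.2277.

0.2277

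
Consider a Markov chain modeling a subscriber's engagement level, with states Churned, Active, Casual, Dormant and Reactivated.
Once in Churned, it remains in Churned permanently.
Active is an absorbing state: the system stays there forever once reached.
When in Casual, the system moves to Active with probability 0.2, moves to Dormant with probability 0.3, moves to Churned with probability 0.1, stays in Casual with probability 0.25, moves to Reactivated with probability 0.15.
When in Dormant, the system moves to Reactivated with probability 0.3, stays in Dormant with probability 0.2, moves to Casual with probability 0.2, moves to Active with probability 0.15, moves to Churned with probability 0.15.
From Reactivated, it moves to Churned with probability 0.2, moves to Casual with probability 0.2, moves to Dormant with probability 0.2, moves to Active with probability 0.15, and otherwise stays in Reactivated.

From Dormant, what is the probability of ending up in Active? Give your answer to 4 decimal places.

0.5132

Let h(s) be the probability of absorption at Active starting from transient state s. Then h(Active) = 1 and h(Churned) = 0. By first-step analysis:
h(Casual) = 0.1·0 + 0.2·1 + 0.25·h(Casual) + 0.3·h(Dormant) + 0.15·h(Reactivated)
h(Dormant) = 0.15·0 + 0.15·1 + 0.2·h(Casual) + 0.2·h(Dormant) + 0.3·h(Reactivated)
h(Reactivated) = 0.2·0 + 0.15·1 + 0.2·h(Casual) + 0.2·h(Dormant) + 0.25·h(Reactivated)
Solving: h(Casual) = 0.5697, h(Dormant) = 0.5132, h(Reactivated) = 0.4888.
Starting from Dormant, the probability is 0.5132.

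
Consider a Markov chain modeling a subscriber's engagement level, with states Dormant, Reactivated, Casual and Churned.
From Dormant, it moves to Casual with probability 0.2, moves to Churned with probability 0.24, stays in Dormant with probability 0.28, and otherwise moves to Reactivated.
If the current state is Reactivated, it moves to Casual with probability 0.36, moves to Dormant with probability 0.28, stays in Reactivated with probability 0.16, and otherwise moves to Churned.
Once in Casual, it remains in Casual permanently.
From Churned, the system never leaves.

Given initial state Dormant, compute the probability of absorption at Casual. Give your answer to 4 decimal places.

Let h(s) be the probability of absorption at Casual starting from transient state s. Then h(Casual) = 1 and h(Churned) = 0. By first-step analysis:
h(Dormant) = 0.28·h(Dormant) + 0.28·h(Reactivated) + 0.2·1 + 0.24·0
h(Reactivated) = 0.28·h(Dormant) + 0.16·h(Reactivated) + 0.36·1 + 0.2·0
Solving: h(Dormant) = 0.5106, h(Reactivated) = 0.5988.
Starting from Dormant, the probability is 0.5106.

0.5106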